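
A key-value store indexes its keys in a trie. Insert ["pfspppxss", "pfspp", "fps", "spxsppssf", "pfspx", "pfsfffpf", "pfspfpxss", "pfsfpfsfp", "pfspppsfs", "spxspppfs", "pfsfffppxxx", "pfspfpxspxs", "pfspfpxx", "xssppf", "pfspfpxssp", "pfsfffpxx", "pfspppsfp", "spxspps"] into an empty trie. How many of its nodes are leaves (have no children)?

15

A leaf is a node with no children — equivalently, the end of a word that is not a proper prefix of any other stored word.
Those words: "fps", "pfsfffpf", "pfsfffppxxx", "pfsfffpxx", "pfsfpfsfp", "pfspfpxspxs", "pfspfpxssp", "pfspfpxx", "pfspppsfp", "pfspppsfs", "pfspppxss", "pfspx", "spxspppfs", "spxsppssf", "xssppf"
Leaf count: 15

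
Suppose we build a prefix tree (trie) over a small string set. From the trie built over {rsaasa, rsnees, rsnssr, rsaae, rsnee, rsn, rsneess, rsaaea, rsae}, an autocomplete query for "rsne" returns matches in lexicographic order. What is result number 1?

rsnee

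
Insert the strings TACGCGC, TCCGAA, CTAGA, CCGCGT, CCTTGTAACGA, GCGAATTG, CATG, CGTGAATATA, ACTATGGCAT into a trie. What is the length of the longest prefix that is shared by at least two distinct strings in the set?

The deepest shared node is where two words last agree before diverging.
e.g. "CCGCGT" and "CCTTGTAACGA" share the prefix "CC" of length 2; no pair shares a longer one.
Longest shared-prefix length: 2

2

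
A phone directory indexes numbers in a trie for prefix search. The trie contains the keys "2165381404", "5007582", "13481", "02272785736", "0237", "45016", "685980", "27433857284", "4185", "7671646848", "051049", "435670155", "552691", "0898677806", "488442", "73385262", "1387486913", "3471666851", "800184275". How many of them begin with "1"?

Filter for entries beginning with "1":
Words under "1": 13481, 1387486913
Count: 2

2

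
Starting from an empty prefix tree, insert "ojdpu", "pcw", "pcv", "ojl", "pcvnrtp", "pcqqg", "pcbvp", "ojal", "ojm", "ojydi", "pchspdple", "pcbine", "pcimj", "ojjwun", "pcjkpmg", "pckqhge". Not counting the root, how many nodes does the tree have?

For each word, the new-node count is its length minus the longest prefix already in the trie:
  "ojdpu" → 5 new (o, j, d, p, u)
  "pcw" → 3 new (p, c, w)
  "pcv" → prefix "pc" already present; 1 new (v)
  "ojl" → prefix "oj" already present; 1 new (l)
  "pcvnrtp" → prefix "pcv" already present; 4 new (n, r, t, p)
  "pcqqg" → prefix "pc" already present; 3 new (q, q, g)
  "pcbvp" → prefix "pc" already present; 3 new (b, v, p)
  "ojal" → prefix "oj" already present; 2 new (a, l)
  "ojm" → prefix "oj" already present; 1 new (m)
  "ojydi" → prefix "oj" already present; 3 new (y, d, i)
  "pchspdple" → prefix "pc" already present; 7 new (h, s, p, d, p, l, e)
  "pcbine" → prefix "pcb" already present; 3 new (i, n, e)
  "pcimj" → prefix "pc" already present; 3 new (i, m, j)
  "ojjwun" → prefix "oj" already present; 4 new (j, w, u, n)
  "pcjkpmg" → prefix "pc" already present; 5 new (j, k, p, m, g)
  "pckqhge" → prefix "pc" already present; 5 new (k, q, h, g, e)
Total nodes = 5 + 3 + 1 + 1 + 4 + 3 + 3 + 2 + 1 + 3 + 7 + 3 + 3 + 4 + 5 + 5 = 53

53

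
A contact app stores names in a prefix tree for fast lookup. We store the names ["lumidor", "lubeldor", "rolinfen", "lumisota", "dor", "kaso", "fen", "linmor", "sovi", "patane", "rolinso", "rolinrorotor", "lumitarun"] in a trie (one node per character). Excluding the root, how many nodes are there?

For each word, the new-node count is its length minus the longest prefix already in the trie:
  "lumidor" → 7 new (l, u, m, i, d, o, r)
  "lubeldor" → prefix "lu" already present; 6 new (b, e, l, d, o, r)
  "rolinfen" → 8 new (r, o, l, i, n, f, e, n)
  "lumisota" → prefix "lumi" already present; 4 new (s, o, t, a)
  "dor" → 3 new (d, o, r)
  "kaso" → 4 new (k, a, s, o)
  "fen" → 3 new (f, e, n)
  "linmor" → prefix "l" already present; 5 new (i, n, m, o, r)
  "sovi" → 4 new (s, o, v, i)
  "patane" → 6 new (p, a, t, a, n, e)
  "rolinso" → prefix "rolin" already present; 2 new (s, o)
  "rolinrorotor" → prefix "rolin" already present; 7 new (r, o, r, o, t, o, r)
  "lumitarun" → prefix "lumi" already present; 5 new (t, a, r, u, n)
Total nodes = 7 + 6 + 8 + 4 + 3 + 4 + 3 + 5 + 4 + 6 + 2 + 7 + 5 = 64

64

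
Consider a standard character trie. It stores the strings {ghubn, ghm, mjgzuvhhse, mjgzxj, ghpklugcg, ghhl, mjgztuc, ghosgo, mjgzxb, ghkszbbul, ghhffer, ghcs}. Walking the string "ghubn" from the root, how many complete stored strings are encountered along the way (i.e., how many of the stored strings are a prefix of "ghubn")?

1

Walk "ghubn" from the root; an end-of-word marker is hit whenever a stored word is a prefix of "ghubn".
Prefixes of the query that are stored words: "ghubn"
Count: 1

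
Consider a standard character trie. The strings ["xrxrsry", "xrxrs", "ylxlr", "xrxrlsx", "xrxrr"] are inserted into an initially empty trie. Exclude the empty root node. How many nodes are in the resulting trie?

Trie structure (* marks end of a word):
(root)
├─ x
│  └─ r
│     └─ x
│        └─ r
│           ├─ l
│           │  └─ s
│           │     └─ x *
│           ├─ r *
│           └─ s *
│              └─ r
│                 └─ y *
└─ y
   └─ l
      └─ x
         └─ l
            └─ r *
Counting every labelled node above: 16.

16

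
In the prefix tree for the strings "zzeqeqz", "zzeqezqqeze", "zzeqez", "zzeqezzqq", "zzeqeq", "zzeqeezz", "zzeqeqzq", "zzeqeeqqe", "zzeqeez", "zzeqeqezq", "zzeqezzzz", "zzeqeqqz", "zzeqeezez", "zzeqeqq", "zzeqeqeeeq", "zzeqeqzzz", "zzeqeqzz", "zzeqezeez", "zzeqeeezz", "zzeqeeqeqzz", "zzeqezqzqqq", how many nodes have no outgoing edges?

15

Leaves are exactly the stored words that no other stored word extends.
Those words: "zzeqeeezz", "zzeqeeqeqzz", "zzeqeeqqe", "zzeqeezez", "zzeqeezz", "zzeqeqeeeq", "zzeqeqezq", "zzeqeqqz", "zzeqeqzq", "zzeqeqzzz", "zzeqezeez", "zzeqezqqeze", "zzeqezqzqqq", "zzeqezzqq", "zzeqezzzz"
Leaf count: 15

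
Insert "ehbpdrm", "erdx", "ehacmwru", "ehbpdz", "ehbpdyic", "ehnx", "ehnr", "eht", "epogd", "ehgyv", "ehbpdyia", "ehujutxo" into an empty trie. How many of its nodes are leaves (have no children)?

Leaves are exactly the stored words that no other stored word extends.
Those words: "ehacmwru", "ehbpdrm", "ehbpdyia", "ehbpdyic", "ehbpdz", "ehgyv", "ehnr", "ehnx", "eht", "ehujutxo", "epogd", "erdx"
Leaf count: 12

12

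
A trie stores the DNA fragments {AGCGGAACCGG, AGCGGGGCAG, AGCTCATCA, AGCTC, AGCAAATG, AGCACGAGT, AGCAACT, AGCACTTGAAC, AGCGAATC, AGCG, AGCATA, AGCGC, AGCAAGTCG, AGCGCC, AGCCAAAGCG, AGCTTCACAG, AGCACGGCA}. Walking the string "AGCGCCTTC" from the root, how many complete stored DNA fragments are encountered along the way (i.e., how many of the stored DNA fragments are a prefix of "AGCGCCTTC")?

3

Traverse "AGCGCCTTC" character by character; count nodes along the way that are marked as word ends.
Prefixes of the query that are stored words: "AGCG", "AGCGC", "AGCGCC"
Count: 3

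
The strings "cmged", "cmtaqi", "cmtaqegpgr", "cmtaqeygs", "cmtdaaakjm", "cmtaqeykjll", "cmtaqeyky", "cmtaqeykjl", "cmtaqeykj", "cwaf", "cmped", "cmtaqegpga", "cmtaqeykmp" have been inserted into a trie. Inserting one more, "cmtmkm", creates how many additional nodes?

3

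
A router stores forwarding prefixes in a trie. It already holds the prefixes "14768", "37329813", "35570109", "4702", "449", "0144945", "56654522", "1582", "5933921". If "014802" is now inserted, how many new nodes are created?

3

The longest prefix of "014802" already in the trie is "014" (length 3).
New nodes needed: |"014802"| − 3 = 6 − 3 = 3.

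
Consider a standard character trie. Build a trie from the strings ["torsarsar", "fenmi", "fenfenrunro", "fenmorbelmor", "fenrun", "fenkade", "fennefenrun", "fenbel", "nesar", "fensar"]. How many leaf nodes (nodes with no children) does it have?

Leaves are exactly the stored words that no other stored word extends.
Those words: "fenbel", "fenfenrunro", "fenkade", "fenmi", "fenmorbelmor", "fennefenrun", "fenrun", "fensar", "nesar", "torsarsar"
Leaf count: 10

10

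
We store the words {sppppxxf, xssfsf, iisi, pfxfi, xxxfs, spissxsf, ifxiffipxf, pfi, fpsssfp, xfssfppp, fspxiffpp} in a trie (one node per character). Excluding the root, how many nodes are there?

65

For each word, the new-node count is its length minus the longest prefix already in the trie:
  "sppppxxf" → 8 new (s, p, p, p, p, x, x, f)
  "xssfsf" → 6 new (x, s, s, f, s, f)
  "iisi" → 4 new (i, i, s, i)
  "pfxfi" → 5 new (p, f, x, f, i)
  "xxxfs" → prefix "x" already present; 4 new (x, x, f, s)
  "spissxsf" → prefix "sp" already present; 6 new (i, s, s, x, s, f)
  "ifxiffipxf" → prefix "i" already present; 9 new (f, x, i, f, f, i, p, x, f)
  "pfi" → prefix "pf" already present; 1 new (i)
  "fpsssfp" → 7 new (f, p, s, s, s, f, p)
  "xfssfppp" → prefix "x" already present; 7 new (f, s, s, f, p, p, p)
  "fspxiffpp" → prefix "f" already present; 8 new (s, p, x, i, f, f, p, p)
Total nodes = 8 + 6 + 4 + 5 + 4 + 6 + 9 + 1 + 7 + 7 + 8 = 65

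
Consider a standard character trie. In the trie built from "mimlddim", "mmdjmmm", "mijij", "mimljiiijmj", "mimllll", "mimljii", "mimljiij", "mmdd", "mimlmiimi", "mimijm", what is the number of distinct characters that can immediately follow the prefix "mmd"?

2

Follow the path "mmd" to its node, then look at its outgoing edges.
Distinct next characters after "mmd": d, j.
That node has 2 child edges.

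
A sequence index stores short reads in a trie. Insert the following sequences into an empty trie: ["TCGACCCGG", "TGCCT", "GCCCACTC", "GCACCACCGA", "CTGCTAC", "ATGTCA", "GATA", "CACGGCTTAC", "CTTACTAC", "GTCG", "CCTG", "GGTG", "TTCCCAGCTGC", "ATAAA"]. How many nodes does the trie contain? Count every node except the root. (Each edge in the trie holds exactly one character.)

Trace insertions, counting only characters that open a new branch:
  "TCGACCCGG" → 9 new (T, C, G, A, C, C, C, G, G)
  "TGCCT" → prefix "T" already present; 4 new (G, C, C, T)
  "GCCCACTC" → 8 new (G, C, C, C, A, C, T, C)
  "GCACCACCGA" → prefix "GC" already present; 8 new (A, C, C, A, C, C, G, A)
  "CTGCTAC" → 7 new (C, T, G, C, T, A, C)
  "ATGTCA" → 6 new (A, T, G, T, C, A)
  "GATA" → prefix "G" already present; 3 new (A, T, A)
  "CACGGCTTAC" → prefix "C" already present; 9 new (A, C, G, G, C, T, T, A, C)
  "CTTACTAC" → prefix "CT" already present; 6 new (T, A, C, T, A, C)
  "GTCG" → prefix "G" already present; 3 new (T, C, G)
  "CCTG" → prefix "C" already present; 3 new (C, T, G)
  "GGTG" → prefix "G" already present; 3 new (G, T, G)
  "TTCCCAGCTGC" → prefix "T" already present; 10 new (T, C, C, C, A, G, C, T, G, C)
  "ATAAA" → prefix "AT" already present; 3 new (A, A, A)
Total nodes = 9 + 4 + 8 + 8 + 7 + 6 + 3 + 9 + 6 + 3 + 3 + 3 + 10 + 3 = 82

82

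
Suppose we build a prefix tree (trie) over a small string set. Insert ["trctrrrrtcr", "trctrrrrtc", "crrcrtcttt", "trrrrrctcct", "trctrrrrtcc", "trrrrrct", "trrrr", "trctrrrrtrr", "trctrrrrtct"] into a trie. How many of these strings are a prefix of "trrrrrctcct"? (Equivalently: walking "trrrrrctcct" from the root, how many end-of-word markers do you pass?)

3

Check each prefix of "trrrrrctcct" against the stored set — each match is an end-marker on the path.
Prefixes of the query that are stored words: "trrrr", "trrrrrct", "trrrrrctcct"
Count: 3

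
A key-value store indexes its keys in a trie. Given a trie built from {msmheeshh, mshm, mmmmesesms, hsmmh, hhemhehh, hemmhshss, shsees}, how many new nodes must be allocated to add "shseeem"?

2

Walking "shseeem" from the root, the first 5 characters ("shsee") follow existing edges; "e" is the first miss.
So 7 − 5 = 2 new nodes.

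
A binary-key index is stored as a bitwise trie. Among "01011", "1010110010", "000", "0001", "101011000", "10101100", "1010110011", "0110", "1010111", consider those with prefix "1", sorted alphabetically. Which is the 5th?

1010111

Filter for "1…" and sort: "10101100", "101011000", "1010110010", "1010110011", "1010111"
The 5th is 1010111.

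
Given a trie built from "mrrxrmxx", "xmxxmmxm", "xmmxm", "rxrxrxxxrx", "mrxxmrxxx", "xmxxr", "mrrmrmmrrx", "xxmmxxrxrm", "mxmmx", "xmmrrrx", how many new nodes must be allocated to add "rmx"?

2

"r" is already a path in the trie; the remaining "mx" must be added.
Each of the 2 remaining characters creates one node.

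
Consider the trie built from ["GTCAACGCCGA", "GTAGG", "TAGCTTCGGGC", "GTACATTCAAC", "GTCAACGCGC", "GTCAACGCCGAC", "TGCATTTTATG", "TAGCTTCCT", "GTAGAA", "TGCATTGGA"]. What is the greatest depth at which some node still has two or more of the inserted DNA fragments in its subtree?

Equivalently: take the maximum, over all pairs, of their longest common prefix length.
e.g. "GTCAACGCCGA" and "GTCAACGCCGAC" share the prefix "GTCAACGCCGA" of length 11; no pair shares a longer one.
Longest shared-prefix length: 11

11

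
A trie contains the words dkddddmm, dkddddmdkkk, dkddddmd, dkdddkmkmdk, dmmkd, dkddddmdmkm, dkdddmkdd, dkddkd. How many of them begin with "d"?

8

Traverse to the node for "d", then collect every word in that subtree.
Words under "d": dkddddmd, dkddddmdkkk, dkddddmdmkm, dkddddmm, dkdddkmkmdk, dkdddmkdd, dkddkd, dmmkd
Count: 8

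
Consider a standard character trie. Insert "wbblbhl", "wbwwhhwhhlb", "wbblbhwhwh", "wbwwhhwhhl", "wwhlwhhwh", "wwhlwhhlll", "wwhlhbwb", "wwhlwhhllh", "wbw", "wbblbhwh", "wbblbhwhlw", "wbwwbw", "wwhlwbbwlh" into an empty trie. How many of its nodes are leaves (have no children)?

Leaves are exactly the stored words that no other stored word extends.
Those words: "wbblbhl", "wbblbhwhlw", "wbblbhwhwh", "wbwwbw", "wbwwhhwhhlb", "wwhlhbwb", "wwhlwbbwlh", "wwhlwhhllh", "wwhlwhhlll", "wwhlwhhwh"
Leaf count: 10

10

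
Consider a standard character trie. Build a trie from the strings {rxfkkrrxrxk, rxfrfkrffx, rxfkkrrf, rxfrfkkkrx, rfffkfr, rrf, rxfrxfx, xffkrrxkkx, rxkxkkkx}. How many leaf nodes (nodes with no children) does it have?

9

A leaf is a node with no children — equivalently, the end of a word that is not a proper prefix of any other stored word.
Those words: "rfffkfr", "rrf", "rxfkkrrf", "rxfkkrrxrxk", "rxfrfkkkrx", "rxfrfkrffx", "rxfrxfx", "rxkxkkkx", "xffkrrxkkx"
Leaf count: 9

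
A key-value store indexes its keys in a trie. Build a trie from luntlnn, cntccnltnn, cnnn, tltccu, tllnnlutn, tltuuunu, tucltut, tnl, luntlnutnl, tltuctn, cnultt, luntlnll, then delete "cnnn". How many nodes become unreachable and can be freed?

Walk "cnnn" from the leaf back toward the root, removing each node that no remaining word uses.
The suffix "nn" (2 nodes) is used only by "cnnn"; the node for "cn" still has the child "t", so pruning stops there.
Nodes removed: 2

2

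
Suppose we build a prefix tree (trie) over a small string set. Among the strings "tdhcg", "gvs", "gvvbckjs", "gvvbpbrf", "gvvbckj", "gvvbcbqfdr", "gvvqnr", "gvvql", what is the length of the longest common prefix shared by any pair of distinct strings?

The deepest shared node is where two words last agree before diverging.
e.g. "gvvbckj" and "gvvbckjs" share the prefix "gvvbckj" of length 7; no pair shares a longer one.
Longest shared-prefix length: 7

7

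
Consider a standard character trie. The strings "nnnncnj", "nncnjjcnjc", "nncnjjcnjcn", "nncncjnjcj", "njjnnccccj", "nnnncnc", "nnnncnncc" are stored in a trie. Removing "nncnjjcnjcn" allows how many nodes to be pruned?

Walk "nncnjjcnjcn" from the leaf back toward the root, removing each node that no remaining word uses.
The suffix "n" (1 node) is used only by "nncnjjcnjcn"; "nncnjjcnjc" is itself a stored word, so pruning stops there.
Nodes removed: 1

1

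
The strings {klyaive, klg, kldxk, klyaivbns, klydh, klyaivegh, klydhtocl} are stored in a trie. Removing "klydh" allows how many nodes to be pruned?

Walk "klydh" from the leaf back toward the root, removing each node that no remaining word uses.
Every node on "klydh" is still needed (e.g. by "klydhtocl"), so nothing is freed.
Nodes removed: 0

0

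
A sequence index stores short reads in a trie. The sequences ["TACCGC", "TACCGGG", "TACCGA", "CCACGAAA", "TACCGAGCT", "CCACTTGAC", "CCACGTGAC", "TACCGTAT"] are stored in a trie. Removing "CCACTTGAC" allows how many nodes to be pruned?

5

A node on "CCACTTGAC"'s path can go only if nothing else ends at it or branches off below it.
The suffix "TTGAC" (5 nodes) is used only by "CCACTTGAC"; the node for "CCAC" still has the child "G", so pruning stops there.
Nodes removed: 5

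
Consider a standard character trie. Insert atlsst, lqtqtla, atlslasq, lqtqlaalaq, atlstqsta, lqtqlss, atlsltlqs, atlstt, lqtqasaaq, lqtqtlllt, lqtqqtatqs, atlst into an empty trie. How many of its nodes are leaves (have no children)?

11

A leaf is a node with no children — equivalently, the end of a word that is not a proper prefix of any other stored word.
Those words: "atlslasq", "atlsltlqs", "atlsst", "atlstqsta", "atlstt", "lqtqasaaq", "lqtqlaalaq", "lqtqlss", "lqtqqtatqs", "lqtqtla", "lqtqtlllt"
Leaf count: 11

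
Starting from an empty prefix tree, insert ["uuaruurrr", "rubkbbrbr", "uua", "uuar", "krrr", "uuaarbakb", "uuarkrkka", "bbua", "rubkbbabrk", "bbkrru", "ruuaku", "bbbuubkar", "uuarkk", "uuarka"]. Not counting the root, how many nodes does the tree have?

58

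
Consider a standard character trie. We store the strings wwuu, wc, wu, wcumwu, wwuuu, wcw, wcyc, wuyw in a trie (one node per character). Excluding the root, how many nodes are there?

16

Trie structure (* marks end of a word):
(root)
└─ w
   ├─ c *
   │  ├─ u
   │  │  └─ m
   │  │     └─ w
   │  │        └─ u *
   │  ├─ w *
   │  └─ y
   │     └─ c *
   ├─ u *
   │  └─ y
   │     └─ w *
   └─ w
      └─ u
         └─ u *
            └─ u *
Counting every labelled node above: 16.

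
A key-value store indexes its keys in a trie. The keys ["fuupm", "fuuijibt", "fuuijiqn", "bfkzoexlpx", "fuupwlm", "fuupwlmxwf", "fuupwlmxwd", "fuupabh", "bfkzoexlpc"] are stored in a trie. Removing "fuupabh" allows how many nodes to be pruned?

A node on "fuupabh"'s path can go only if nothing else ends at it or branches off below it.
The suffix "abh" (3 nodes) is used only by "fuupabh"; the node for "fuup" still has the child "m", so pruning stops there.
Nodes removed: 3

3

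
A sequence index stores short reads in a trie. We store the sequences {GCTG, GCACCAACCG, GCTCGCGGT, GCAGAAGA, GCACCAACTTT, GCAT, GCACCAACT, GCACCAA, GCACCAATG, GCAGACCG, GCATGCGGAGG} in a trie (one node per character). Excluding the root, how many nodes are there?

Count nodes per top-level branch (shared prefixes stored once):
  'G'-branch (GCACCAA, GCACCAACCG, GCACCAACT, GCACCAACTTT, GCACCAATG, GCAGAAGA, GCAGACCG, GCAT, GCATGCGGAGG, GCTCGCGGT, GCTG): 39 nodes
Sum: 39

39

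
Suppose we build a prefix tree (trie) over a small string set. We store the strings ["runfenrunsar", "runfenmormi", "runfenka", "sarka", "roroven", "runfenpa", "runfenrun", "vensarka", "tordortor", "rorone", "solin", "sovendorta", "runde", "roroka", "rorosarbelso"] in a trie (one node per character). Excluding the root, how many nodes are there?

Count nodes per top-level branch (shared prefixes stored once):
  'r'-branch (roroka, rorone, rorosarbelso, roroven, runde, runfenka, runfenmormi, runfenpa, runfenrun, runfenrunsar): 41 nodes
  's'-branch (sarka, solin, sovendorta): 17 nodes
  't'-branch (tordortor): 9 nodes
  'v'-branch (vensarka): 8 nodes
Sum: 75

75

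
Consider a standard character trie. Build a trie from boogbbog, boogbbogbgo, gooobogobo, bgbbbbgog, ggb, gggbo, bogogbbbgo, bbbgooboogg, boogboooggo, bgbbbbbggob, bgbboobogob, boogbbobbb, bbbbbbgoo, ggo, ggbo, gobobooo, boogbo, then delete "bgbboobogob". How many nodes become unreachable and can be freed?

7

After clearing the end-marker at "bgbboobogob", prune upward until reaching a node still needed by another word.
The suffix "oobogob" (7 nodes) is used only by "bgbboobogob"; the node for "bgbb" still has the child "b", so pruning stops there.
Nodes removed: 7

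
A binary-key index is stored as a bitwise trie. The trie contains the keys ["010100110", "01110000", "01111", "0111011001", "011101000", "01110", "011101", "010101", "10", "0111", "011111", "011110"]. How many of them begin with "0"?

Traverse to the node for "0", then collect every word in that subtree.
Matches: "010100110", "010101", "0111", "01110", "01110000", "011101", "011101000", "0111011001", "01111", "011110", "011111"
Count: 11

11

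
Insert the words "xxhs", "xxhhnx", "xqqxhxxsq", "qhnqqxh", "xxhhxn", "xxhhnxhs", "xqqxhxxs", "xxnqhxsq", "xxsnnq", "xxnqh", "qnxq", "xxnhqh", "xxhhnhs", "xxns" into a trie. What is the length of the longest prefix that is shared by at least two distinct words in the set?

Equivalently: take the maximum, over all pairs, of their longest common prefix length.
e.g. "xqqxhxxs" and "xqqxhxxsq" share the prefix "xqqxhxxs" of length 8; no pair shares a longer one.
Longest shared-prefix length: 8

8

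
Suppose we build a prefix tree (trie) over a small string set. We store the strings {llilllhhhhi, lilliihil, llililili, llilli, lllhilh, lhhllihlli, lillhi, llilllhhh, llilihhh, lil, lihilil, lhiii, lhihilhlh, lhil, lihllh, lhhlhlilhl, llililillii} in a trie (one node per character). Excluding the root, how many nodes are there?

For each word, the new-node count is its length minus the longest prefix already in the trie:
  "llilllhhhhi" → 11 new (l, l, i, l, l, l, h, h, h, h, i)
  "lilliihil" → prefix "l" already present; 8 new (i, l, l, i, i, h, i, l)
  "llililili" → prefix "llil" already present; 5 new (i, l, i, l, i)
  "llilli" → prefix "llill" already present; 1 new (i)
  "lllhilh" → prefix "ll" already present; 5 new (l, h, i, l, h)
  "lhhllihlli" → prefix "l" already present; 9 new (h, h, l, l, i, h, l, l, i)
  "lillhi" → prefix "lill" already present; 2 new (h, i)
  "llilllhhh" → prefix "llilllhhh" already present; 0 new (none)
  "llilihhh" → prefix "llili" already present; 3 new (h, h, h)
  "lil" → prefix "lil" already present; 0 new (none)
  "lihilil" → prefix "li" already present; 5 new (h, i, l, i, l)
  "lhiii" → prefix "lh" already present; 3 new (i, i, i)
  "lhihilhlh" → prefix "lhi" already present; 6 new (h, i, l, h, l, h)
  "lhil" → prefix "lhi" already present; 1 new (l)
  "lihllh" → prefix "lih" already present; 3 new (l, l, h)
  "lhhlhlilhl" → prefix "lhhl" already present; 6 new (h, l, i, l, h, l)
  "llililillii" → prefix "llililil" already present; 3 new (l, i, i)
Total nodes = 11 + 8 + 5 + 1 + 5 + 9 + 2 + 0 + 3 + 0 + 5 + 3 + 6 + 1 + 3 + 6 + 3 = 71

71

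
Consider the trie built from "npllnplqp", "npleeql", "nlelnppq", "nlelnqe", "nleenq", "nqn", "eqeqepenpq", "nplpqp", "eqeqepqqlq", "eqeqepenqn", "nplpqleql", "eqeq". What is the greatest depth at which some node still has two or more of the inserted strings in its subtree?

Look for the deepest trie node that still has at least two words in its subtree.
e.g. "eqeqepenpq" and "eqeqepenqn" share the prefix "eqeqepen" of length 8; no pair shares a longer one.
Longest shared-prefix length: 8

8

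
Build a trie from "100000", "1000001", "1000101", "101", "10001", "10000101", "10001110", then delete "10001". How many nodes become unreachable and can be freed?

After clearing the end-marker at "10001", prune upward until reaching a node still needed by another word.
Every node on "10001" is still needed (e.g. by "1000101"), so nothing is freed.
Nodes removed: 0

0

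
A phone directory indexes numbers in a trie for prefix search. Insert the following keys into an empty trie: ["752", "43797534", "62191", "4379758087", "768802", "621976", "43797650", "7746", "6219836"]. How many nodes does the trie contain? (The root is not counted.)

Trie structure (* marks end of a word):
(root)
├─ 4
│  └─ 3
│     └─ 7
│        └─ 9
│           └─ 7
│              ├─ 5
│              │  ├─ 3
│              │  │  └─ 4 *
│              │  └─ 8
│              │     └─ 0
│              │        └─ 8
│              │           └─ 7 *
│              └─ 6
│                 └─ 5
│                    └─ 0 *
├─ 6
│  └─ 2
│     └─ 1
│        └─ 9
│           ├─ 1 *
│           ├─ 7
│           │  └─ 6 *
│           └─ 8
│              └─ 3
│                 └─ 6 *
└─ 7
   ├─ 5
   │  └─ 2 *
   ├─ 6
   │  └─ 8
   │     └─ 8
   │        └─ 0
   │           └─ 2 *
   └─ 7
      └─ 4
         └─ 6 *
Counting every labelled node above: 36.

36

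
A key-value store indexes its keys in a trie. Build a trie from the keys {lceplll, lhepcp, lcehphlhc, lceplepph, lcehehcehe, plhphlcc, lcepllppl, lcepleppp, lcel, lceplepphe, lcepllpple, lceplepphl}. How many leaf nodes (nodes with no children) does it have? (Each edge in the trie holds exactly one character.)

Leaves are exactly the stored words that no other stored word extends.
Those words: "lcehehcehe", "lcehphlhc", "lcel", "lceplepphe", "lceplepphl", "lcepleppp", "lceplll", "lcepllpple", "lhepcp", "plhphlcc"
Leaf count: 10

10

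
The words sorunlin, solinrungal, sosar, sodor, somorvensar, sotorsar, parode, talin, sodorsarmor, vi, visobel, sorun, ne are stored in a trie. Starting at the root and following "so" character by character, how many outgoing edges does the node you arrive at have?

6

Follow the path "so" to its node, then look at its outgoing edges.
Distinct next characters after "so": d, l, m, r, s, t.
That node has 6 child edges.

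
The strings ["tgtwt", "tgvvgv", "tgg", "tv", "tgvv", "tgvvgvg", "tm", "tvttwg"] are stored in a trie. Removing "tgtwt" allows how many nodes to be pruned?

A node on "tgtwt"'s path can go only if nothing else ends at it or branches off below it.
The suffix "twt" (3 nodes) is used only by "tgtwt"; the node for "tg" still has the child "v", so pruning stops there.
Nodes removed: 3

3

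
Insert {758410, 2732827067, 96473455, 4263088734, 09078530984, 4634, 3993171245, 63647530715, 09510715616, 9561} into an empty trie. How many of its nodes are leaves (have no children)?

10

A leaf is a node with no children — equivalently, the end of a word that is not a proper prefix of any other stored word.
Those words: "09078530984", "09510715616", "2732827067", "3993171245", "4263088734", "4634", "63647530715", "758410", "9561", "96473455"
Leaf count: 10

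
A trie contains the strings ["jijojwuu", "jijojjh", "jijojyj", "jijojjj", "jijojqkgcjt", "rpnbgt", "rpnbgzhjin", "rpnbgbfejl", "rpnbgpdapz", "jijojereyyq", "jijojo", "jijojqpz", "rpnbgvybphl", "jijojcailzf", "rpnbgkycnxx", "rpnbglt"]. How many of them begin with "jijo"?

Filter for entries beginning with "jijo":
Words under "jijo": jijojcailzf, jijojereyyq, jijojjh, jijojjj, jijojo, jijojqkgcjt, jijojqpz, jijojwuu, jijojyj
Count: 9

9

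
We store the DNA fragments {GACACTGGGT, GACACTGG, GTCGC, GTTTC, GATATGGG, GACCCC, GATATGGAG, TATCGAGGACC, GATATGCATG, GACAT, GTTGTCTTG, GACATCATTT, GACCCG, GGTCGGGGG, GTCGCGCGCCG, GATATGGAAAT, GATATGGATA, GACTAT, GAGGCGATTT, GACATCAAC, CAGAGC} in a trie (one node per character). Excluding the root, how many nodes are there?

For each word, the new-node count is its length minus the longest prefix already in the trie:
  "GACACTGGGT" → 10 new (G, A, C, A, C, T, G, G, G, T)
  "GACACTGG" → prefix "GACACTGG" already present; 0 new (none)
  "GTCGC" → prefix "G" already present; 4 new (T, C, G, C)
  "GTTTC" → prefix "GT" already present; 3 new (T, T, C)
  "GATATGGG" → prefix "GA" already present; 6 new (T, A, T, G, G, G)
  "GACCCC" → prefix "GAC" already present; 3 new (C, C, C)
  "GATATGGAG" → prefix "GATATGG" already present; 2 new (A, G)
  "TATCGAGGACC" → 11 new (T, A, T, C, G, A, G, G, A, C, C)
  "GATATGCATG" → prefix "GATATG" already present; 4 new (C, A, T, G)
  "GACAT" → prefix "GACA" already present; 1 new (T)
  "GTTGTCTTG" → prefix "GTT" already present; 6 new (G, T, C, T, T, G)
  "GACATCATTT" → prefix "GACAT" already present; 5 new (C, A, T, T, T)
  "GACCCG" → prefix "GACCC" already present; 1 new (G)
  "GGTCGGGGG" → prefix "G" already present; 8 new (G, T, C, G, G, G, G, G)
  "GTCGCGCGCCG" → prefix "GTCGC" already present; 6 new (G, C, G, C, C, G)
  "GATATGGAAAT" → prefix "GATATGGA" already present; 3 new (A, A, T)
  "GATATGGATA" → prefix "GATATGGA" already present; 2 new (T, A)
  "GACTAT" → prefix "GAC" already present; 3 new (T, A, T)
  "GAGGCGATTT" → prefix "GA" already present; 8 new (G, G, C, G, A, T, T, T)
  "GACATCAAC" → prefix "GACATCA" already present; 2 new (A, C)
  "CAGAGC" → 6 new (C, A, G, A, G, C)
Total nodes = 10 + 0 + 4 + 3 + 6 + 3 + 2 + 11 + 4 + 1 + 6 + 5 + 1 + 8 + 6 + 3 + 2 + 3 + 8 + 2 + 6 = 94

94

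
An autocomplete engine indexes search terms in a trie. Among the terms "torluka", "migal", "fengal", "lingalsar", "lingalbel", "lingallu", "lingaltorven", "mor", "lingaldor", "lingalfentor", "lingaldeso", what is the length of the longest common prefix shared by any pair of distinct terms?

7

Look for the deepest trie node that still has at least two words in its subtree.
"lingaldeso" and "lingaldor" agree on "lingald" (7 characters) before diverging; nothing deeper is shared.
Longest shared-prefix length: 7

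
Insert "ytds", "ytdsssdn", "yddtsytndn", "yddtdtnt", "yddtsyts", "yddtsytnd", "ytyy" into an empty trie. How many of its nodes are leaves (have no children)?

5

A leaf is a node with no children — equivalently, the end of a word that is not a proper prefix of any other stored word.
Those words: "yddtdtnt", "yddtsytndn", "yddtsyts", "ytdsssdn", "ytyy"
Leaf count: 5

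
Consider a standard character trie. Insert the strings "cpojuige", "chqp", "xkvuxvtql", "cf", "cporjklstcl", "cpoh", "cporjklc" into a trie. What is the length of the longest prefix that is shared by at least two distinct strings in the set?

7

Equivalently: take the maximum, over all pairs, of their longest common prefix length.
e.g. "cporjklc" and "cporjklstcl" share the prefix "cporjkl" of length 7; no pair shares a longer one.
Longest shared-prefix length: 7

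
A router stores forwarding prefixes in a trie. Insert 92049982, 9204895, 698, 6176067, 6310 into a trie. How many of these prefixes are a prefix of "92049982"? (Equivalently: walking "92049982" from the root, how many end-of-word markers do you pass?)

1

Check each prefix of "92049982" against the stored set — each match is an end-marker on the path.
Prefixes of the query that are stored words: "92049982"
Count: 1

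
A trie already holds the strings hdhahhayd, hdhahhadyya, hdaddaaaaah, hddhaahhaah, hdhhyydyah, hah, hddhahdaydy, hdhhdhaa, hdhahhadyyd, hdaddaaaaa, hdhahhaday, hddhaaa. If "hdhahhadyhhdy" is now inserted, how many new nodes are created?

The longest prefix of "hdhahhadyhhdy" already in the trie is "hdhahhady" (length 9).
So 13 − 9 = 4 new nodes.

4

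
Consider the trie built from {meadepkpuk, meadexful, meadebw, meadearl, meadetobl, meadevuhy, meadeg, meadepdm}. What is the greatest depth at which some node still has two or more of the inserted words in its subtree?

6

The deepest shared node is where two words last agree before diverging.
"meadepdm" and "meadepkpuk" agree on "meadep" (6 characters) before diverging; nothing deeper is shared.
Longest shared-prefix length: 6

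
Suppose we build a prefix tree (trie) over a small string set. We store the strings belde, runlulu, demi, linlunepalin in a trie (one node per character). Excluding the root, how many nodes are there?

28

Trace insertions, counting only characters that open a new branch:
  "belde" → 5 new (b, e, l, d, e)
  "runlulu" → 7 new (r, u, n, l, u, l, u)
  "demi" → 4 new (d, e, m, i)
  "linlunepalin" → 12 new (l, i, n, l, u, n, e, p, a, l, i, n)
Total nodes = 5 + 7 + 4 + 12 = 28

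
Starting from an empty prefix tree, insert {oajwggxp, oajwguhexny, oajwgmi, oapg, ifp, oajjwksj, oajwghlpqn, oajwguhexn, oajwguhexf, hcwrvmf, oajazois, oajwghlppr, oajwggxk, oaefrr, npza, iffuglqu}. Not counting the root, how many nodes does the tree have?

61

For each word, the new-node count is its length minus the longest prefix already in the trie:
  "oajwggxp" → 8 new (o, a, j, w, g, g, x, p)
  "oajwguhexny" → prefix "oajwg" already present; 6 new (u, h, e, x, n, y)
  "oajwgmi" → prefix "oajwg" already present; 2 new (m, i)
  "oapg" → prefix "oa" already present; 2 new (p, g)
  "ifp" → 3 new (i, f, p)
  "oajjwksj" → prefix "oaj" already present; 5 new (j, w, k, s, j)
  "oajwghlpqn" → prefix "oajwg" already present; 5 new (h, l, p, q, n)
  "oajwguhexn" → prefix "oajwguhexn" already present; 0 new (none)
  "oajwguhexf" → prefix "oajwguhex" already present; 1 new (f)
  "hcwrvmf" → 7 new (h, c, w, r, v, m, f)
  "oajazois" → prefix "oaj" already present; 5 new (a, z, o, i, s)
  "oajwghlppr" → prefix "oajwghlp" already present; 2 new (p, r)
  "oajwggxk" → prefix "oajwggx" already present; 1 new (k)
  "oaefrr" → prefix "oa" already present; 4 new (e, f, r, r)
  "npza" → 4 new (n, p, z, a)
  "iffuglqu" → prefix "if" already present; 6 new (f, u, g, l, q, u)
Total nodes = 8 + 6 + 2 + 2 + 3 + 5 + 5 + 0 + 1 + 7 + 5 + 2 + 1 + 4 + 4 + 6 = 61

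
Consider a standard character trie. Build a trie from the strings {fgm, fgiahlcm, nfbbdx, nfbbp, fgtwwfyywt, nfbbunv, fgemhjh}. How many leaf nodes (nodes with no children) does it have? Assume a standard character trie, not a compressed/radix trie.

7

Leaves are exactly the stored words that no other stored word extends.
Those words: "fgemhjh", "fgiahlcm", "fgm", "fgtwwfyywt", "nfbbdx", "nfbbp", "nfbbunv"
Leaf count: 7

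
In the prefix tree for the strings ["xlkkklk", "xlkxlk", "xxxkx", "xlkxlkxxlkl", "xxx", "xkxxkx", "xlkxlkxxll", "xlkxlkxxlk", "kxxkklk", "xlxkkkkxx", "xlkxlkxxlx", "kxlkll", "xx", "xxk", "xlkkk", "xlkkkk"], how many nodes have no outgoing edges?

11

Leaves are exactly the stored words that no other stored word extends.
Those words: "kxlkll", "kxxkklk", "xkxxkx", "xlkkkk", "xlkkklk", "xlkxlkxxlkl", "xlkxlkxxll", "xlkxlkxxlx", "xlxkkkkxx", "xxk", "xxxkx"
Leaf count: 11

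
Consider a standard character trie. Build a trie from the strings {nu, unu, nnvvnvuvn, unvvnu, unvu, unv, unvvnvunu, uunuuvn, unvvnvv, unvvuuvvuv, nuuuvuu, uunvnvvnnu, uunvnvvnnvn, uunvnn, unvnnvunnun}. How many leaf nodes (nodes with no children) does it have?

Leaves are exactly the stored words that no other stored word extends.
Those words: "nnvvnvuvn", "nuuuvuu", "unu", "unvnnvunnun", "unvu", "unvvnu", "unvvnvunu", "unvvnvv", "unvvuuvvuv", "uunuuvn", "uunvnn", "uunvnvvnnu", "uunvnvvnnvn"
Leaf count: 13

13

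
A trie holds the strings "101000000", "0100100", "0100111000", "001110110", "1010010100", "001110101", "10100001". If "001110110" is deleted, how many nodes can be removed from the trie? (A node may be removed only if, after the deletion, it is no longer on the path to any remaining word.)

Walk "001110110" from the leaf back toward the root, removing each node that no remaining word uses.
The suffix "10" (2 nodes) is used only by "001110110"; the node for "0011101" still has the child "0", so pruning stops there.
Nodes removed: 2

2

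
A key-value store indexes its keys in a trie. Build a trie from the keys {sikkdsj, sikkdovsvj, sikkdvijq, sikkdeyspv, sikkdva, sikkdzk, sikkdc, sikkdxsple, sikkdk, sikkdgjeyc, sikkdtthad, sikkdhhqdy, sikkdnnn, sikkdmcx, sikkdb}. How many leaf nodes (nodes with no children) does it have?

A leaf is a node with no children — equivalently, the end of a word that is not a proper prefix of any other stored word.
Those words: "sikkdb", "sikkdc", "sikkdeyspv", "sikkdgjeyc", "sikkdhhqdy", "sikkdk", "sikkdmcx", "sikkdnnn", "sikkdovsvj", "sikkdsj", "sikkdtthad", "sikkdva", "sikkdvijq", "sikkdxsple", "sikkdzk"
Leaf count: 15

15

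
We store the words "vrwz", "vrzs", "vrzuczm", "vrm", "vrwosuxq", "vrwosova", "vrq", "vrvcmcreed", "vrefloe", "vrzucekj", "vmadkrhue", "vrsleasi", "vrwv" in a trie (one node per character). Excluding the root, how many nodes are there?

Insert word by word; a character creates a node only if that edge doesn't already exist:
  "vrwz" → 4 new (v, r, w, z)
  "vrzs" → prefix "vr" already present; 2 new (z, s)
  "vrzuczm" → prefix "vrz" already present; 4 new (u, c, z, m)
  "vrm" → prefix "vr" already present; 1 new (m)
  "vrwosuxq" → prefix "vrw" already present; 5 new (o, s, u, x, q)
  "vrwosova" → prefix "vrwos" already present; 3 new (o, v, a)
  "vrq" → prefix "vr" already present; 1 new (q)
  "vrvcmcreed" → prefix "vr" already present; 8 new (v, c, m, c, r, e, e, d)
  "vrefloe" → prefix "vr" already present; 5 new (e, f, l, o, e)
  "vrzucekj" → prefix "vrzuc" already present; 3 new (e, k, j)
  "vmadkrhue" → prefix "v" already present; 8 new (m, a, d, k, r, h, u, e)
  "vrsleasi" → prefix "vr" already present; 6 new (s, l, e, a, s, i)
  "vrwv" → prefix "vrw" already present; 1 new (v)
Total nodes = 4 + 2 + 4 + 1 + 5 + 3 + 1 + 8 + 5 + 3 + 8 + 6 + 1 = 51

51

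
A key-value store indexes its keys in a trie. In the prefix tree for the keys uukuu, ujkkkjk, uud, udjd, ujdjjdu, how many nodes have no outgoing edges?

5

A leaf is a node with no children — equivalently, the end of a word that is not a proper prefix of any other stored word.
Those words: "udjd", "ujdjjdu", "ujkkkjk", "uud", "uukuu"
Leaf count: 5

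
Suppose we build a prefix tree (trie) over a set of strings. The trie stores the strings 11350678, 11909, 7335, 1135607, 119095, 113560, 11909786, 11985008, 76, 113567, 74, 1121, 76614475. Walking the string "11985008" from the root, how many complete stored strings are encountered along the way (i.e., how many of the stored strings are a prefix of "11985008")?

Traverse "11985008" character by character; count nodes along the way that are marked as word ends.
Prefixes of the query that are stored words: "11985008"
Count: 1

1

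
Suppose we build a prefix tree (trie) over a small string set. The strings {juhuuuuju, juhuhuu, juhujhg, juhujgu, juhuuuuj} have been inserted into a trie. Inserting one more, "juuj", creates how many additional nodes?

The longest prefix of "juuj" already in the trie is "ju" (length 2).
New nodes needed: |"juuj"| − 2 = 4 − 2 = 2.

2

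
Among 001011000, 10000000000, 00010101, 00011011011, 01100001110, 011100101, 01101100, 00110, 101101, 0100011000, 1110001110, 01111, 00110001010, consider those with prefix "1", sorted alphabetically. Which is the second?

101101

Filter for "1…" and sort: "10000000000", "101101", "1110001110"
The 2nd is 101101.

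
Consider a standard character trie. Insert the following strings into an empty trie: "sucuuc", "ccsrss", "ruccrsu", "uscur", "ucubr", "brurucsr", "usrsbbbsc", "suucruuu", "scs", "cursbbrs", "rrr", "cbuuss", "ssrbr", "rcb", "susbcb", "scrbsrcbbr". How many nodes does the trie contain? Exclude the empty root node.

Trace insertions, counting only characters that open a new branch:
  "sucuuc" → 6 new (s, u, c, u, u, c)
  "ccsrss" → 6 new (c, c, s, r, s, s)
  "ruccrsu" → 7 new (r, u, c, c, r, s, u)
  "uscur" → 5 new (u, s, c, u, r)
  "ucubr" → prefix "u" already present; 4 new (c, u, b, r)
  "brurucsr" → 8 new (b, r, u, r, u, c, s, r)
  "usrsbbbsc" → prefix "us" already present; 7 new (r, s, b, b, b, s, c)
  "suucruuu" → prefix "su" already present; 6 new (u, c, r, u, u, u)
  "scs" → prefix "s" already present; 2 new (c, s)
  "cursbbrs" → prefix "c" already present; 7 new (u, r, s, b, b, r, s)
  "rrr" → prefix "r" already present; 2 new (r, r)
  "cbuuss" → prefix "c" already present; 5 new (b, u, u, s, s)
  "ssrbr" → prefix "s" already present; 4 new (s, r, b, r)
  "rcb" → prefix "r" already present; 2 new (c, b)
  "susbcb" → prefix "su" already present; 4 new (s, b, c, b)
  "scrbsrcbbr" → prefix "sc" already present; 8 new (r, b, s, r, c, b, b, r)
Total nodes = 6 + 6 + 7 + 5 + 4 + 8 + 7 + 6 + 2 + 7 + 2 + 5 + 4 + 2 + 4 + 8 = 83

83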